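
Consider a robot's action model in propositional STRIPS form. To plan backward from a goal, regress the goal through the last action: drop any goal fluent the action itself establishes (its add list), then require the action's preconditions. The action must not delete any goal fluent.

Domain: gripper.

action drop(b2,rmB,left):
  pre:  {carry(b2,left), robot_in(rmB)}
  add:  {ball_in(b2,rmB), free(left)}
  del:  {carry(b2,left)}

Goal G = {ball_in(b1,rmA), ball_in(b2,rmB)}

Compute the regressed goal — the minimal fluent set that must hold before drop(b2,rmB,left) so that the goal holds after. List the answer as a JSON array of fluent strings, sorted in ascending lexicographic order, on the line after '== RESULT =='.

Regress:
  G ∩ del = {}  (empty — regression defined)
  G \ add = {ball_in(b1,rmA), ball_in(b2,rmB)} \ {ball_in(b2,rmB), free(left)} = {ball_in(b1,rmA)}
  ∪ pre   = {ball_in(b1,rmA)} ∪ {carry(b2,left), robot_in(rmB)}
          = {ball_in(b1,rmA), carry(b2,left), robot_in(rmB)}

== RESULT ==
["ball_in(b1,rmA)", "carry(b2,left)", "robot_in(rmB)"]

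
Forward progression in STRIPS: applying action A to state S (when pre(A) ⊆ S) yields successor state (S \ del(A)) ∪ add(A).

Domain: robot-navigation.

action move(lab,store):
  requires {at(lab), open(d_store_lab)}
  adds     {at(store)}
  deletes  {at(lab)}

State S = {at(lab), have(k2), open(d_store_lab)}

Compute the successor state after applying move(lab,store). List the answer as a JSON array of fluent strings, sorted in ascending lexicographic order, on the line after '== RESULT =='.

Progress:
  pre ⊆ S: {at(lab), open(d_store_lab)} ⊆ S  — applicable
  S \ del = {have(k2), open(d_store_lab)}
  ∪ add   = {at(store), have(k2), open(d_store_lab)}

== RESULT ==
["at(store)", "have(k2)", "open(d_store_lab)"]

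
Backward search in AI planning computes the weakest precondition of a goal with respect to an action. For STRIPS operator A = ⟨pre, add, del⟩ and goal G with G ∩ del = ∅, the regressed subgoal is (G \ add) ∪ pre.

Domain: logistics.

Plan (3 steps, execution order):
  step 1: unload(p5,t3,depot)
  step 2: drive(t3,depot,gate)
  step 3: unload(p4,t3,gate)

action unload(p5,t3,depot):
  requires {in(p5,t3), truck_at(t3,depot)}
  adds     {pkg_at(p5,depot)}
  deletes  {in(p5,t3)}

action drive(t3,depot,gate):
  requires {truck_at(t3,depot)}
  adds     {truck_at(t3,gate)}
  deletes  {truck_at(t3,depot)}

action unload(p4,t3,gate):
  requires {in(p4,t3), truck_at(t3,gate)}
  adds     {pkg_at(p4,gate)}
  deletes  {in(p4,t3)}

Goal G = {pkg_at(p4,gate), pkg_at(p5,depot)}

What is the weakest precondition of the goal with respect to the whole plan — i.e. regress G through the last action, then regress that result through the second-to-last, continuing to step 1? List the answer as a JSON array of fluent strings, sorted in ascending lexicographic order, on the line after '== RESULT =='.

Work backward from the goal:
  through step 3 (unload(p4,t3,gate)): drop {pkg_at(p4,gate)}, keep {pkg_at(p5,depot)}, require {in(p4,t3), truck_at(t3,gate)}
    → {in(p4,t3), pkg_at(p5,depot), truck_at(t3,gate)}
  through step 2 (drive(t3,depot,gate)): drop {truck_at(t3,gate)}, keep {in(p4,t3), pkg_at(p5,depot)}, require {truck_at(t3,depot)}
    → {in(p4,t3), pkg_at(p5,depot), truck_at(t3,depot)}
  through step 1 (unload(p5,t3,depot)): drop {pkg_at(p5,depot)}, keep {in(p4,t3), truck_at(t3,depot)}, require {in(p5,t3), truck_at(t3,depot)}
    → {in(p4,t3), in(p5,t3), truck_at(t3,depot)}

== RESULT ==
["in(p4,t3)", "in(p5,t3)", "truck_at(t3,depot)"]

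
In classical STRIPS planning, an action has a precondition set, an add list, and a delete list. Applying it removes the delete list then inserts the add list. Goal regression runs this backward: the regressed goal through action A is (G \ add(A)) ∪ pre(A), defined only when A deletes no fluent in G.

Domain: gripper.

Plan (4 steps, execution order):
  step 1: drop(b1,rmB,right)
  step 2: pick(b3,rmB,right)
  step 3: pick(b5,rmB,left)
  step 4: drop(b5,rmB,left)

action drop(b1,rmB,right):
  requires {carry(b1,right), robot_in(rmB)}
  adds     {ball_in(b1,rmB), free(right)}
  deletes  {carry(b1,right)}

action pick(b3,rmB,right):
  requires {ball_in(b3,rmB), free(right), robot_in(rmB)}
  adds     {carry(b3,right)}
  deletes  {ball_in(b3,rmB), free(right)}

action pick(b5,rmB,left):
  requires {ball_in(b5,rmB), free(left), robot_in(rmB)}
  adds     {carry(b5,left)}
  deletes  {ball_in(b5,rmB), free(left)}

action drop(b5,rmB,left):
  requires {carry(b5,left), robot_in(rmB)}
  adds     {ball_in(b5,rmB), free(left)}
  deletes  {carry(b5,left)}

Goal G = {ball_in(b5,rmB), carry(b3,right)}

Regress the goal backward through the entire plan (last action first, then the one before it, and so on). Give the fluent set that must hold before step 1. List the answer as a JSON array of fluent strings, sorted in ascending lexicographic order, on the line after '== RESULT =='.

Work backward from the goal:
  through step 4 (drop(b5,rmB,left)): drop {ball_in(b5,rmB)}, keep {carry(b3,right)}, require {carry(b5,left), robot_in(rmB)}
    → {carry(b3,right), carry(b5,left), robot_in(rmB)}
  through step 3 (pick(b5,rmB,left)): drop {carry(b5,left)}, keep {carry(b3,right), robot_in(rmB)}, require {ball_in(b5,rmB), free(left), robot_in(rmB)}
    → {ball_in(b5,rmB), carry(b3,right), free(left), robot_in(rmB)}
  through step 2 (pick(b3,rmB,right)): drop {carry(b3,right)}, keep {ball_in(b5,rmB), free(left), robot_in(rmB)}, require {ball_in(b3,rmB), free(right), robot_in(rmB)}
    → {ball_in(b3,rmB), ball_in(b5,rmB), free(left), free(right), robot_in(rmB)}
  through step 1 (drop(b1,rmB,right)): drop {free(right)}, keep {ball_in(b3,rmB), ball_in(b5,rmB), free(left), robot_in(rmB)}, require {carry(b1,right), robot_in(rmB)}
    → {ball_in(b3,rmB), ball_in(b5,rmB), carry(b1,right), free(left), robot_in(rmB)}

== RESULT ==
["ball_in(b3,rmB)", "ball_in(b5,rmB)", "carry(b1,right)", "free(left)", "robot_in(rmB)"]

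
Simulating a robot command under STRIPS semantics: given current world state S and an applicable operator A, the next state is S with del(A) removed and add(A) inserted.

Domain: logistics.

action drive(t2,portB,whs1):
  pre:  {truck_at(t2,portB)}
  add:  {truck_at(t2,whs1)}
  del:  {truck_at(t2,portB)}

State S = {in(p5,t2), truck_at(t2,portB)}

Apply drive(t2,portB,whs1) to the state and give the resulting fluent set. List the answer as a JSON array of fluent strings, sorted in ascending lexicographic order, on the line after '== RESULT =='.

Progress:
  pre ⊆ S: {truck_at(t2,portB)} ⊆ S  — applicable
  S \ del = {in(p5,t2)}
  ∪ add   = {in(p5,t2), truck_at(t2,whs1)}

== RESULT ==
["in(p5,t2)", "truck_at(t2,whs1)"]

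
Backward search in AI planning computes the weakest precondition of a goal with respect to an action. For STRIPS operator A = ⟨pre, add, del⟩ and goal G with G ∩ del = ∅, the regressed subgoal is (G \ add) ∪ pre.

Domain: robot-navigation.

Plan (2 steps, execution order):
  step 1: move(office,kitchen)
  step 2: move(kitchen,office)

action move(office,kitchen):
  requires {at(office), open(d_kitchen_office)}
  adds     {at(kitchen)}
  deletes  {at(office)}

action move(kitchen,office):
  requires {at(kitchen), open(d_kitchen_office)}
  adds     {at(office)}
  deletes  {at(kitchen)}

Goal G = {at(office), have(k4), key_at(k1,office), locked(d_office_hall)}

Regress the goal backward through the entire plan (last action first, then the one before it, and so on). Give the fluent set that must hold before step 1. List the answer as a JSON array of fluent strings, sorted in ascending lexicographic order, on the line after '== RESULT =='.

Regress step by step:
  through step 2 (move(kitchen,office)): drop {at(office)}, keep {have(k4), key_at(k1,office), locked(d_office_hall)}, require {at(kitchen), open(d_kitchen_office)}
    → {at(kitchen), have(k4), key_at(k1,office), locked(d_office_hall), open(d_kitchen_office)}
  through step 1 (move(office,kitchen)): drop {at(kitchen)}, keep {have(k4), key_at(k1,office), locked(d_office_hall), open(d_kitchen_office)}, require {at(office), open(d_kitchen_office)}
    → {at(office), have(k4), key_at(k1,office), locked(d_office_hall), open(d_kitchen_office)}

== RESULT ==
["at(office)", "have(k4)", "key_at(k1,office)", "locked(d_office_hall)", "open(d_kitchen_office)"]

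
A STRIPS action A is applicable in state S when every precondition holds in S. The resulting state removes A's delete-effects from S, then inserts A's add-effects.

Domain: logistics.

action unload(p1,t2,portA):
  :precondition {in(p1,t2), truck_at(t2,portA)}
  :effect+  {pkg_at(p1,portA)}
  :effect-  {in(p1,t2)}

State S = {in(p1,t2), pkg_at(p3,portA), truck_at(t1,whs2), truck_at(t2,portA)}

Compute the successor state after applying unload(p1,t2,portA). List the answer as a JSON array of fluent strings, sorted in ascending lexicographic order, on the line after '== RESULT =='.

Progress:
  pre ⊆ S: {in(p1,t2), truck_at(t2,portA)} ⊆ S  — applicable
  S \ del = {pkg_at(p3,portA), truck_at(t1,whs2), truck_at(t2,portA)}
  ∪ add   = {pkg_at(p1,portA), pkg_at(p3,portA), truck_at(t1,whs2), truck_at(t2,portA)}

== RESULT ==
["pkg_at(p1,portA)", "pkg_at(p3,portA)", "truck_at(t1,whs2)", "truck_at(t2,portA)"]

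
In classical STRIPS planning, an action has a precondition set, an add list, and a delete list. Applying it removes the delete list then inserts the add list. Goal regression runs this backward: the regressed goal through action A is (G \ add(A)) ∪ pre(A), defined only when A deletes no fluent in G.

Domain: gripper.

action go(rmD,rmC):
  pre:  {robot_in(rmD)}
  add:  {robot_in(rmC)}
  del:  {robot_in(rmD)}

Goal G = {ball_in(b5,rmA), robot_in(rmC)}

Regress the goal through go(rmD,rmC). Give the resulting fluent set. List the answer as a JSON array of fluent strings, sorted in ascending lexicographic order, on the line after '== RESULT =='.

Regress:
  G ∩ del = {}  (empty — regression defined)
  G \ add = {ball_in(b5,rmA), robot_in(rmC)} \ {robot_in(rmC)} = {ball_in(b5,rmA)}
  ∪ pre   = {ball_in(b5,rmA)} ∪ {robot_in(rmD)}
          = {ball_in(b5,rmA), robot_in(rmD)}

== RESULT ==
["ball_in(b5,rmA)", "robot_in(rmD)"]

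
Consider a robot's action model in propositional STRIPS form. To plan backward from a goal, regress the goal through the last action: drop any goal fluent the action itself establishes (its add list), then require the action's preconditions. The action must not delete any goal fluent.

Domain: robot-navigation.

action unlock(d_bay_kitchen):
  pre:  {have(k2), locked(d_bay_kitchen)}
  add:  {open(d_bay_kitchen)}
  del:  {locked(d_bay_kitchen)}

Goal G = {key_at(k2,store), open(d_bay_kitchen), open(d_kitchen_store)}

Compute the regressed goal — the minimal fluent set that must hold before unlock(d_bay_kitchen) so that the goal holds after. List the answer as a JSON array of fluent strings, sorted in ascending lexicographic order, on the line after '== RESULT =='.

Regress:
  G ∩ del = {}  (empty — regression defined)
  G \ add = {key_at(k2,store), open(d_bay_kitchen), open(d_kitchen_store)} \ {open(d_bay_kitchen)} = {key_at(k2,store), open(d_kitchen_store)}
  ∪ pre   = {key_at(k2,store), open(d_kitchen_store)} ∪ {have(k2), locked(d_bay_kitchen)}
          = {have(k2), key_at(k2,store), locked(d_bay_kitchen), open(d_kitchen_store)}

== RESULT ==
["have(k2)", "key_at(k2,store)", "locked(d_bay_kitchen)", "open(d_kitchen_store)"]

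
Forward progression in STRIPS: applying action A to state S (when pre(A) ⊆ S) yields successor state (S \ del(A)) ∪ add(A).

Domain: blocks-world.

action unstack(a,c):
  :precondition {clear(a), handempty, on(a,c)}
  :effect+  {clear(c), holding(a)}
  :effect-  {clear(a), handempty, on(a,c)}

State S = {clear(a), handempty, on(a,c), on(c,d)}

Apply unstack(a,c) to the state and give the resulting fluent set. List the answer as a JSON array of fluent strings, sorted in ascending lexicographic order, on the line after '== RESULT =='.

Progress:
  pre ⊆ S: {clear(a), handempty, on(a,c)} ⊆ S  — applicable
  S \ del = {on(c,d)}
  ∪ add   = {clear(c), holding(a), on(c,d)}

== RESULT ==
["clear(c)", "holding(a)", "on(c,d)"]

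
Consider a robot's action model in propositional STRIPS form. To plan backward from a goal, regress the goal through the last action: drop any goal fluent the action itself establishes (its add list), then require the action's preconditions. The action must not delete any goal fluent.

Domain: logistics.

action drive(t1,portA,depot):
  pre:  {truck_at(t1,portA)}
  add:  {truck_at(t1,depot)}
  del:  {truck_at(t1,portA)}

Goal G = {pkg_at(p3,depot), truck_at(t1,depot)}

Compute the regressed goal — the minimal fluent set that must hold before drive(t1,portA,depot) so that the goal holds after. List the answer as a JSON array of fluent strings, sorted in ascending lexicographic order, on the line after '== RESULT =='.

Compute (G \ add) ∪ pre:
  G ∩ del = {}  (empty — regression defined)
  G \ add = {pkg_at(p3,depot), truck_at(t1,depot)} \ {truck_at(t1,depot)} = {pkg_at(p3,depot)}
  ∪ pre   = {pkg_at(p3,depot)} ∪ {truck_at(t1,portA)}
          = {pkg_at(p3,depot), truck_at(t1,portA)}

== RESULT ==
["pkg_at(p3,depot)", "truck_at(t1,portA)"]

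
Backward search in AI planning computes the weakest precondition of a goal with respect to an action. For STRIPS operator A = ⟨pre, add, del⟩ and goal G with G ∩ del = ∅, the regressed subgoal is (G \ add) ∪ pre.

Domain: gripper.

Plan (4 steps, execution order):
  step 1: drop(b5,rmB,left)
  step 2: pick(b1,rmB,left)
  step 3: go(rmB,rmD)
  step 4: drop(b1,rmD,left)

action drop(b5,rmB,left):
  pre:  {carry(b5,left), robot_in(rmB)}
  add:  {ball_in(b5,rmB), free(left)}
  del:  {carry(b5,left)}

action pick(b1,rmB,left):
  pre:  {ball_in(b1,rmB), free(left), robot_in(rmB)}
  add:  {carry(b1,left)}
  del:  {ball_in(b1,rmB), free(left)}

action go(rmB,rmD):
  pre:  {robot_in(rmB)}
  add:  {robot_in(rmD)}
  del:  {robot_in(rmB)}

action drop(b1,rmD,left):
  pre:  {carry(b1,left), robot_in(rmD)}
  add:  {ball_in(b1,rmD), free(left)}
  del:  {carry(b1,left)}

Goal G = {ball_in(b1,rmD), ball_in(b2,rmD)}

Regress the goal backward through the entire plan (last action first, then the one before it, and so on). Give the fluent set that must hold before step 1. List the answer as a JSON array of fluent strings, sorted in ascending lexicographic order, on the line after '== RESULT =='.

Work backward from the goal:
  through step 4 (drop(b1,rmD,left)): drop {ball_in(b1,rmD)}, keep {ball_in(b2,rmD)}, require {carry(b1,left), robot_in(rmD)}
    → {ball_in(b2,rmD), carry(b1,left), robot_in(rmD)}
  through step 3 (go(rmB,rmD)): drop {robot_in(rmD)}, keep {ball_in(b2,rmD), carry(b1,left)}, require {robot_in(rmB)}
    → {ball_in(b2,rmD), carry(b1,left), robot_in(rmB)}
  through step 2 (pick(b1,rmB,left)): drop {carry(b1,left)}, keep {ball_in(b2,rmD), robot_in(rmB)}, require {ball_in(b1,rmB), free(left), robot_in(rmB)}
    → {ball_in(b1,rmB), ball_in(b2,rmD), free(left), robot_in(rmB)}
  through step 1 (drop(b5,rmB,left)): drop {free(left)}, keep {ball_in(b1,rmB), ball_in(b2,rmD), robot_in(rmB)}, require {carry(b5,left), robot_in(rmB)}
    → {ball_in(b1,rmB), ball_in(b2,rmD), carry(b5,left), robot_in(rmB)}

== RESULT ==
["ball_in(b1,rmB)", "ball_in(b2,rmD)", "carry(b5,left)", "robot_in(rmB)"]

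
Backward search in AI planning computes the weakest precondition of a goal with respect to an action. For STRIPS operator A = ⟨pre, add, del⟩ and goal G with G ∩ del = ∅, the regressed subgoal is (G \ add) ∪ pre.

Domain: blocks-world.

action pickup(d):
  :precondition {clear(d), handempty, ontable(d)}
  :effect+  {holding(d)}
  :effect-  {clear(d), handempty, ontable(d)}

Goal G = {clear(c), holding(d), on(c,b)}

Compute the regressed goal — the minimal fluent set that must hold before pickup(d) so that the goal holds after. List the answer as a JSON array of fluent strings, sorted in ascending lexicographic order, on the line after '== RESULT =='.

Regress:
  G ∩ del = {}  (empty — regression defined)
  G \ add = {clear(c), holding(d), on(c,b)} \ {holding(d)} = {clear(c), on(c,b)}
  ∪ pre   = {clear(c), on(c,b)} ∪ {clear(d), handempty, ontable(d)}
          = {clear(c), clear(d), handempty, on(c,b), ontable(d)}

== RESULT ==
["clear(c)", "clear(d)", "handempty", "on(c,b)", "ontable(d)"]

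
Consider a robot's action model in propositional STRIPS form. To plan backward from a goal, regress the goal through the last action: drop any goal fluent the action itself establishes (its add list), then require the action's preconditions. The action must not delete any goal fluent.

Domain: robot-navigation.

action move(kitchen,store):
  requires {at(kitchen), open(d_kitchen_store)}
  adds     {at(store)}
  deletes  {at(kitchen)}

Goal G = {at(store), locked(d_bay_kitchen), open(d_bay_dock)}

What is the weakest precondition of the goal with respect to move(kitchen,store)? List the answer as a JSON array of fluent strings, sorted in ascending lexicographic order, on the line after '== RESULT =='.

Compute (G \ add) ∪ pre:
  G ∩ del = {}  (empty — regression defined)
  G \ add = {at(store), locked(d_bay_kitchen), open(d_bay_dock)} \ {at(store)} = {locked(d_bay_kitchen), open(d_bay_dock)}
  ∪ pre   = {locked(d_bay_kitchen), open(d_bay_dock)} ∪ {at(kitchen), open(d_kitchen_store)}
          = {at(kitchen), locked(d_bay_kitchen), open(d_bay_dock), open(d_kitchen_store)}

== RESULT ==
["at(kitchen)", "locked(d_bay_kitchen)", "open(d_bay_dock)", "open(d_kitchen_store)"]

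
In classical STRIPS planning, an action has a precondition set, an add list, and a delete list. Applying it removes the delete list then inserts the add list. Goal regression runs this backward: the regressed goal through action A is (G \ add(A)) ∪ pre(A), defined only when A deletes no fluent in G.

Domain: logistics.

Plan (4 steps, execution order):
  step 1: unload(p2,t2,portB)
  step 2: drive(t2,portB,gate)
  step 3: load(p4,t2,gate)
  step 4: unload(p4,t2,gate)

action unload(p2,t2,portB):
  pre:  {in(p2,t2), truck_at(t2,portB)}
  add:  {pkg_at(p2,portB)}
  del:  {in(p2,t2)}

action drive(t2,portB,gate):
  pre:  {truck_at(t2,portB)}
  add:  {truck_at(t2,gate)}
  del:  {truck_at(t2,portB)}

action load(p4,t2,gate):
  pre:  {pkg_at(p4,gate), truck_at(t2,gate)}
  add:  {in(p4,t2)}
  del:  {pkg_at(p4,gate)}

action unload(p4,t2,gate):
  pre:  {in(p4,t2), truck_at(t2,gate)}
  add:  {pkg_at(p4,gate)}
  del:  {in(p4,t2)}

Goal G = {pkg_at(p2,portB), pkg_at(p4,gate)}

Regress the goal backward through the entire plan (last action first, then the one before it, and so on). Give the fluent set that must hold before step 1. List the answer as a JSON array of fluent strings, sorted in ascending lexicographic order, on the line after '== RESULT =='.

Work backward from the goal:
  through step 4 (unload(p4,t2,gate)): drop {pkg_at(p4,gate)}, keep {pkg_at(p2,portB)}, require {in(p4,t2), truck_at(t2,gate)}
    → {in(p4,t2), pkg_at(p2,portB), truck_at(t2,gate)}
  through step 3 (load(p4,t2,gate)): drop {in(p4,t2)}, keep {pkg_at(p2,portB), truck_at(t2,gate)}, require {pkg_at(p4,gate), truck_at(t2,gate)}
    → {pkg_at(p2,portB), pkg_at(p4,gate), truck_at(t2,gate)}
  through step 2 (drive(t2,portB,gate)): drop {truck_at(t2,gate)}, keep {pkg_at(p2,portB), pkg_at(p4,gate)}, require {truck_at(t2,portB)}
    → {pkg_at(p2,portB), pkg_at(p4,gate), truck_at(t2,portB)}
  through step 1 (unload(p2,t2,portB)): drop {pkg_at(p2,portB)}, keep {pkg_at(p4,gate), truck_at(t2,portB)}, require {in(p2,t2), truck_at(t2,portB)}
    → {in(p2,t2), pkg_at(p4,gate), truck_at(t2,portB)}

== RESULT ==
["in(p2,t2)", "pkg_at(p4,gate)", "truck_at(t2,portB)"]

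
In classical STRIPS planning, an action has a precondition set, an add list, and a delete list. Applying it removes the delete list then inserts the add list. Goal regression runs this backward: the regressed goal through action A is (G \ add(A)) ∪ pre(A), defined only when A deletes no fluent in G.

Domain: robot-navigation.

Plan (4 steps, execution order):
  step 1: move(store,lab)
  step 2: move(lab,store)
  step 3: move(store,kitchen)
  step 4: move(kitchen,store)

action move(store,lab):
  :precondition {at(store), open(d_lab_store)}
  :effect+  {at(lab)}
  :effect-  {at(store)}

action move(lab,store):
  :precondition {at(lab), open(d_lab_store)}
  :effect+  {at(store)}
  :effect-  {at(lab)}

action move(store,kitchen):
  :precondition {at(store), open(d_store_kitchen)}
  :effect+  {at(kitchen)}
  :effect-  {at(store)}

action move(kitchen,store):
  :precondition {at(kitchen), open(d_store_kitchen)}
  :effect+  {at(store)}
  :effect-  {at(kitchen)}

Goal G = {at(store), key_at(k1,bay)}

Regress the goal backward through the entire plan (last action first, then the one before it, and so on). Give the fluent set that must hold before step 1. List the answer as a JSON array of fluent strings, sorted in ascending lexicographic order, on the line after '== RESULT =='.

Work backward from the goal:
  through step 4 (move(kitchen,store)): drop {at(store)}, keep {key_at(k1,bay)}, require {at(kitchen), open(d_store_kitchen)}
    → {at(kitchen), key_at(k1,bay), open(d_store_kitchen)}
  through step 3 (move(store,kitchen)): drop {at(kitchen)}, keep {key_at(k1,bay), open(d_store_kitchen)}, require {at(store), open(d_store_kitchen)}
    → {at(store), key_at(k1,bay), open(d_store_kitchen)}
  through step 2 (move(lab,store)): drop {at(store)}, keep {key_at(k1,bay), open(d_store_kitchen)}, require {at(lab), open(d_lab_store)}
    → {at(lab), key_at(k1,bay), open(d_lab_store), open(d_store_kitchen)}
  through step 1 (move(store,lab)): drop {at(lab)}, keep {key_at(k1,bay), open(d_lab_store), open(d_store_kitchen)}, require {at(store), open(d_lab_store)}
    → {at(store), key_at(k1,bay), open(d_lab_store), open(d_store_kitchen)}

== RESULT ==
["at(store)", "key_at(k1,bay)", "open(d_lab_store)", "open(d_store_kitchen)"]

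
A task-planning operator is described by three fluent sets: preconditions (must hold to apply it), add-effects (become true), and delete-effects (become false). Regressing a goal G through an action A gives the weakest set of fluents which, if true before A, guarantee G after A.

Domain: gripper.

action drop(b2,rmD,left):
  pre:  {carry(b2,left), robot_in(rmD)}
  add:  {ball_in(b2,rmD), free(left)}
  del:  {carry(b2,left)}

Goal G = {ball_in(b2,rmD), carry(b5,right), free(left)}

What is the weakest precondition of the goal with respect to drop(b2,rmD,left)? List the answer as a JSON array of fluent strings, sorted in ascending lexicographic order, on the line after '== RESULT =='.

Compute (G \ add) ∪ pre:
  G ∩ del = {}  (empty — regression defined)
  G \ add = {ball_in(b2,rmD), carry(b5,right), free(left)} \ {ball_in(b2,rmD), free(left)} = {carry(b5,right)}
  ∪ pre   = {carry(b5,right)} ∪ {carry(b2,left), robot_in(rmD)}
          = {carry(b2,left), carry(b5,right), robot_in(rmD)}

== RESULT ==
["carry(b2,left)", "carry(b5,right)", "robot_in(rmD)"]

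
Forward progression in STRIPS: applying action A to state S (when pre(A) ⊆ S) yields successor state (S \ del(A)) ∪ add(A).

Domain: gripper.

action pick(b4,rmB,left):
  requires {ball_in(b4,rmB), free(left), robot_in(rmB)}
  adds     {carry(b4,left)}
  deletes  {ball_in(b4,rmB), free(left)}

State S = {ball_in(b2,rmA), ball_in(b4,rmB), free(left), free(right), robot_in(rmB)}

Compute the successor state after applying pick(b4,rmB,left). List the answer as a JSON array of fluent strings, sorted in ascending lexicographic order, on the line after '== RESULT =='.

Compute (S \ del) ∪ add:
  pre ⊆ S: {ball_in(b4,rmB), free(left), robot_in(rmB)} ⊆ S  — applicable
  S \ del = {ball_in(b2,rmA), free(right), robot_in(rmB)}
  ∪ add   = {ball_in(b2,rmA), carry(b4,left), free(right), robot_in(rmB)}

== RESULT ==
["ball_in(b2,rmA)", "carry(b4,left)", "free(right)", "robot_in(rmB)"]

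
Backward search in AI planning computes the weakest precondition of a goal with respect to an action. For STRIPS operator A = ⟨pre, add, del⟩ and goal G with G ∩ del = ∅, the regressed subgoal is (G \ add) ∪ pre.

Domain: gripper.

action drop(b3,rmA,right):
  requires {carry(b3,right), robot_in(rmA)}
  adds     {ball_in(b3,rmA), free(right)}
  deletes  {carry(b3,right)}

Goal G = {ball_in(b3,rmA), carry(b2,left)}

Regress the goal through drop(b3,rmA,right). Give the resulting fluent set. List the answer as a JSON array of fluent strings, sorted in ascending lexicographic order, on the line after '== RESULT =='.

Regress:
  G ∩ del = {}  (empty — regression defined)
  G \ add = {ball_in(b3,rmA), carry(b2,left)} \ {ball_in(b3,rmA), free(right)} = {carry(b2,left)}
  ∪ pre   = {carry(b2,left)} ∪ {carry(b3,right), robot_in(rmA)}
          = {carry(b2,left), carry(b3,right), robot_in(rmA)}

== RESULT ==
["carry(b2,left)", "carry(b3,right)", "robot_in(rmA)"]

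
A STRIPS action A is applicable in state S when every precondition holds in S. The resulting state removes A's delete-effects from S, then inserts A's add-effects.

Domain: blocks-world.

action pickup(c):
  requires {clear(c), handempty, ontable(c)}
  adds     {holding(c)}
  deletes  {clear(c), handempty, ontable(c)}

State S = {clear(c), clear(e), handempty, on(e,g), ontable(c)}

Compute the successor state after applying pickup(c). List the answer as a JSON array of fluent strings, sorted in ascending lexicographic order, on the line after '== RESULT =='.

Progress:
  pre ⊆ S: {clear(c), handempty, ontable(c)} ⊆ S  — applicable
  S \ del = {clear(e), on(e,g)}
  ∪ add   = {clear(e), holding(c), on(e,g)}

== RESULT ==
["clear(e)", "holding(c)", "on(e,g)"]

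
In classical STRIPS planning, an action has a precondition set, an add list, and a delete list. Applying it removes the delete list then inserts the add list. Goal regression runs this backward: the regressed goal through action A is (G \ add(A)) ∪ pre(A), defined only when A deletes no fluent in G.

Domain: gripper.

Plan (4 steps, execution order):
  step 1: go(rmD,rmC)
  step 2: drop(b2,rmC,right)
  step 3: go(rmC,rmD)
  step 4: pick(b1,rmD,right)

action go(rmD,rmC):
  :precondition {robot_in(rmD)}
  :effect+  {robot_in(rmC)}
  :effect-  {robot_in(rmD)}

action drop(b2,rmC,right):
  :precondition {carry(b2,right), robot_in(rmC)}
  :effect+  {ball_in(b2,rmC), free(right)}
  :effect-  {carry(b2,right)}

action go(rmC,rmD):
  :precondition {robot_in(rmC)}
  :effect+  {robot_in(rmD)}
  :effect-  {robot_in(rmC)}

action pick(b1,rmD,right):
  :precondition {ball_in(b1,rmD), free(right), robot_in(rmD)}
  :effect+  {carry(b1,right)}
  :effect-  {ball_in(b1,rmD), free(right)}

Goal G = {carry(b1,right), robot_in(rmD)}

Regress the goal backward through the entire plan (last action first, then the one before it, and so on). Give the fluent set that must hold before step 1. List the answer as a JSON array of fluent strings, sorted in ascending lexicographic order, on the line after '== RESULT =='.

Work backward from the goal:
  through step 4 (pick(b1,rmD,right)): drop {carry(b1,right)}, keep {robot_in(rmD)}, require {ball_in(b1,rmD), free(right), robot_in(rmD)}
    → {ball_in(b1,rmD), free(right), robot_in(rmD)}
  through step 3 (go(rmC,rmD)): drop {robot_in(rmD)}, keep {ball_in(b1,rmD), free(right)}, require {robot_in(rmC)}
    → {ball_in(b1,rmD), free(right), robot_in(rmC)}
  through step 2 (drop(b2,rmC,right)): drop {free(right)}, keep {ball_in(b1,rmD), robot_in(rmC)}, require {carry(b2,right), robot_in(rmC)}
    → {ball_in(b1,rmD), carry(b2,right), robot_in(rmC)}
  through step 1 (go(rmD,rmC)): drop {robot_in(rmC)}, keep {ball_in(b1,rmD), carry(b2,right)}, require {robot_in(rmD)}
    → {ball_in(b1,rmD), carry(b2,right), robot_in(rmD)}

== RESULT ==
["ball_in(b1,rmD)", "carry(b2,right)", "robot_in(rmD)"]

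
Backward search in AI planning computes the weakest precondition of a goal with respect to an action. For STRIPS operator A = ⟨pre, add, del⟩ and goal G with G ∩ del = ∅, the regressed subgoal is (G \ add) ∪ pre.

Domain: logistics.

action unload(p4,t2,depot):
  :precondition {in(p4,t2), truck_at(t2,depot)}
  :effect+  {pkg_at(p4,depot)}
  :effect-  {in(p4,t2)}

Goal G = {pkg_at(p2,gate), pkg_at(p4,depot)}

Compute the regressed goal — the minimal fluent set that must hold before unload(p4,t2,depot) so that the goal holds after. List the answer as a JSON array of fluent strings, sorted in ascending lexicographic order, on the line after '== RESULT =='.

Compute (G \ add) ∪ pre:
  G ∩ del = {}  (empty — regression defined)
  G \ add = {pkg_at(p2,gate), pkg_at(p4,depot)} \ {pkg_at(p4,depot)} = {pkg_at(p2,gate)}
  ∪ pre   = {pkg_at(p2,gate)} ∪ {in(p4,t2), truck_at(t2,depot)}
          = {in(p4,t2), pkg_at(p2,gate), truck_at(t2,depot)}

== RESULT ==
["in(p4,t2)", "pkg_at(p2,gate)", "truck_at(t2,depot)"]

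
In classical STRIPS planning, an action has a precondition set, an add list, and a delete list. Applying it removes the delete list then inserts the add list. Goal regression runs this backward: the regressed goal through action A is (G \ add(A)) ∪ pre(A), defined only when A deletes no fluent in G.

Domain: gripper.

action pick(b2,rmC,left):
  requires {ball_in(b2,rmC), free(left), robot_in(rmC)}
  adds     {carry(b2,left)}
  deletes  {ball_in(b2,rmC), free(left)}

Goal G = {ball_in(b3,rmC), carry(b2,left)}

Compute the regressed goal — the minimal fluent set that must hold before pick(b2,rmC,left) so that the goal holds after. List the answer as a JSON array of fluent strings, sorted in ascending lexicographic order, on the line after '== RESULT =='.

Compute (G \ add) ∪ pre:
  G ∩ del = {}  (empty — regression defined)
  G \ add = {ball_in(b3,rmC), carry(b2,left)} \ {carry(b2,left)} = {ball_in(b3,rmC)}
  ∪ pre   = {ball_in(b3,rmC)} ∪ {ball_in(b2,rmC), free(left), robot_in(rmC)}
          = {ball_in(b2,rmC), ball_in(b3,rmC), free(left), robot_in(rmC)}

== RESULT ==
["ball_in(b2,rmC)", "ball_in(b3,rmC)", "free(left)", "robot_in(rmC)"]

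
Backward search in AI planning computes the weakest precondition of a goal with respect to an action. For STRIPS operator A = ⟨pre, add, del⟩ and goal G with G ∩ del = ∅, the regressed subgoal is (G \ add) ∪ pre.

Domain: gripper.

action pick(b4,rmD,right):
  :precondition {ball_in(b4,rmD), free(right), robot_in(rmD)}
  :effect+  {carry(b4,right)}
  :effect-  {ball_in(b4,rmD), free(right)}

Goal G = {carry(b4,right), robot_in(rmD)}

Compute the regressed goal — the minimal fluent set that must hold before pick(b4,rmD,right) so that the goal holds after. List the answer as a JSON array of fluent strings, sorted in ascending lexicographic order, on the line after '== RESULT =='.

Regress:
  G ∩ del = {}  (empty — regression defined)
  G \ add = {carry(b4,right), robot_in(rmD)} \ {carry(b4,right)} = {robot_in(rmD)}
  ∪ pre   = {robot_in(rmD)} ∪ {ball_in(b4,rmD), free(right), robot_in(rmD)}
          = {ball_in(b4,rmD), free(right), robot_in(rmD)}

== RESULT ==
["ball_in(b4,rmD)", "free(right)", "robot_in(rmD)"]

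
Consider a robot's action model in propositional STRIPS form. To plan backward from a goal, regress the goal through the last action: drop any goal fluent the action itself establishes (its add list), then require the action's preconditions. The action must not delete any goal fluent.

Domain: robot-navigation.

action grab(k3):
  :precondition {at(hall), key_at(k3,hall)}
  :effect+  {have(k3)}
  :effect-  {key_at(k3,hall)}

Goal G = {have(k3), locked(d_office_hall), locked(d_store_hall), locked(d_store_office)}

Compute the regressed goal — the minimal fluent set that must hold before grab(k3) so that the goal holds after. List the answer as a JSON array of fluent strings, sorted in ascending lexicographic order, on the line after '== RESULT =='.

Regress:
  G ∩ del = {}  (empty — regression defined)
  G \ add = {have(k3), locked(d_office_hall), locked(d_store_hall), locked(d_store_office)} \ {have(k3)} = {locked(d_office_hall), locked(d_store_hall), locked(d_store_office)}
  ∪ pre   = {locked(d_office_hall), locked(d_store_hall), locked(d_store_office)} ∪ {at(hall), key_at(k3,hall)}
          = {at(hall), key_at(k3,hall), locked(d_office_hall), locked(d_store_hall), locked(d_store_office)}

== RESULT ==
["at(hall)", "key_at(k3,hall)", "locked(d_office_hall)", "locked(d_store_hall)", "locked(d_store_office)"]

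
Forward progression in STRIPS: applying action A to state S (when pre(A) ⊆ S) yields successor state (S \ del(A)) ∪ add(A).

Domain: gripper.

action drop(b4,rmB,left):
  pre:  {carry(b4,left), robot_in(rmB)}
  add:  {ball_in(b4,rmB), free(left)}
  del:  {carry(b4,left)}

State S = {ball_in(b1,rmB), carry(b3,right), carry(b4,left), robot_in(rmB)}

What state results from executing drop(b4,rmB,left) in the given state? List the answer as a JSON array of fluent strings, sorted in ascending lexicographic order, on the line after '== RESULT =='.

Progress:
  pre ⊆ S: {carry(b4,left), robot_in(rmB)} ⊆ S  — applicable
  S \ del = {ball_in(b1,rmB), carry(b3,right), robot_in(rmB)}
  ∪ add   = {ball_in(b1,rmB), ball_in(b4,rmB), carry(b3,right), free(left), robot_in(rmB)}

== RESULT ==
["ball_in(b1,rmB)", "ball_in(b4,rmB)", "carry(b3,right)", "free(left)", "robot_in(rmB)"]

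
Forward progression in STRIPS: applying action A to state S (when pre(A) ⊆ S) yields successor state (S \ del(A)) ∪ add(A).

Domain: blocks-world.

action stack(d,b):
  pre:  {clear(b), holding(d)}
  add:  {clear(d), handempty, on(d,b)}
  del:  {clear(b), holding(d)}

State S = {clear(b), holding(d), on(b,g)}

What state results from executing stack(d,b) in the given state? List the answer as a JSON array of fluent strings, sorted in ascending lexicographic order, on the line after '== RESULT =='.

Compute (S \ del) ∪ add:
  pre ⊆ S: {clear(b), holding(d)} ⊆ S  — applicable
  S \ del = {on(b,g)}
  ∪ add   = {clear(d), handempty, on(b,g), on(d,b)}

== RESULT ==
["clear(d)", "handempty", "on(b,g)", "on(d,b)"]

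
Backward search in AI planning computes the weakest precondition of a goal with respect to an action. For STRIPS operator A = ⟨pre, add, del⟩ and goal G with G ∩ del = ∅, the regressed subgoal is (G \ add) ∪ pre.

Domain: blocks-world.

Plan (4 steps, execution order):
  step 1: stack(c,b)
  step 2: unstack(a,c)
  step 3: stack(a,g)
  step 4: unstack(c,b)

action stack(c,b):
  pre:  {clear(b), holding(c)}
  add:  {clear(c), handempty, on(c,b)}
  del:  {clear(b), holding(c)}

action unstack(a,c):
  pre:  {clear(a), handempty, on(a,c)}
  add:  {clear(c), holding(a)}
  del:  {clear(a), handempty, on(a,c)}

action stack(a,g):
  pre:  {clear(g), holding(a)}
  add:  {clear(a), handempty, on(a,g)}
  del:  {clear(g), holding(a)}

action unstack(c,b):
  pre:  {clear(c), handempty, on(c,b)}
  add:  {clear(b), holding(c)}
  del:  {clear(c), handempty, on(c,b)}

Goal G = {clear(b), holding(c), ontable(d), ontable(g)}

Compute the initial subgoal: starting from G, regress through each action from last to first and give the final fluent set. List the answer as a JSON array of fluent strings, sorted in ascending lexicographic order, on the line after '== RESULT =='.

Work backward from the goal:
  through step 4 (unstack(c,b)): drop {clear(b), holding(c)}, keep {ontable(d), ontable(g)}, require {clear(c), handempty, on(c,b)}
    → {clear(c), handempty, on(c,b), ontable(d), ontable(g)}
  through step 3 (stack(a,g)): drop {handempty}, keep {clear(c), on(c,b), ontable(d), ontable(g)}, require {clear(g), holding(a)}
    → {clear(c), clear(g), holding(a), on(c,b), ontable(d), ontable(g)}
  through step 2 (unstack(a,c)): drop {clear(c), holding(a)}, keep {clear(g), on(c,b), ontable(d), ontable(g)}, require {clear(a), handempty, on(a,c)}
    → {clear(a), clear(g), handempty, on(a,c), on(c,b), ontable(d), ontable(g)}
  through step 1 (stack(c,b)): drop {handempty, on(c,b)}, keep {clear(a), clear(g), on(a,c), ontable(d), ontable(g)}, require {clear(b), holding(c)}
    → {clear(a), clear(b), clear(g), holding(c), on(a,c), ontable(d), ontable(g)}

== RESULT ==
["clear(a)", "clear(b)", "clear(g)", "holding(c)", "on(a,c)", "ontable(d)", "ontable(g)"]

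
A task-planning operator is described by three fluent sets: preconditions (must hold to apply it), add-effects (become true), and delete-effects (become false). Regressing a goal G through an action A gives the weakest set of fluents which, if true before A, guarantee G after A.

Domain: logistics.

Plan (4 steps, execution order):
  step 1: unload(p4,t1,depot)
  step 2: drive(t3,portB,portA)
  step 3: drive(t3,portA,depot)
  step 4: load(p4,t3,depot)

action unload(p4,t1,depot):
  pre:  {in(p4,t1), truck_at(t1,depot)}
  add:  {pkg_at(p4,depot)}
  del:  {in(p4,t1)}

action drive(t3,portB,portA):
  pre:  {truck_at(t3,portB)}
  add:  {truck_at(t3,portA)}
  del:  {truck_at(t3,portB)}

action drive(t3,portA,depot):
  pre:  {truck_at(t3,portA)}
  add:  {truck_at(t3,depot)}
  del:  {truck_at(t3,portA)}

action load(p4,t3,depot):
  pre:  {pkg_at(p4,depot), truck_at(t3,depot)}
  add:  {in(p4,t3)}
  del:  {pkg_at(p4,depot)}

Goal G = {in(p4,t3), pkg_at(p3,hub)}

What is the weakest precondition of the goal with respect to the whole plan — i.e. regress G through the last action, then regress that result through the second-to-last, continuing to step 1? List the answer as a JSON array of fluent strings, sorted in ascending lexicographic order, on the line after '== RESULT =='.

Regress step by step:
  through step 4 (load(p4,t3,depot)): drop {in(p4,t3)}, keep {pkg_at(p3,hub)}, require {pkg_at(p4,depot), truck_at(t3,depot)}
    → {pkg_at(p3,hub), pkg_at(p4,depot), truck_at(t3,depot)}
  through step 3 (drive(t3,portA,depot)): drop {truck_at(t3,depot)}, keep {pkg_at(p3,hub), pkg_at(p4,depot)}, require {truck_at(t3,portA)}
    → {pkg_at(p3,hub), pkg_at(p4,depot), truck_at(t3,portA)}
  through step 2 (drive(t3,portB,portA)): drop {truck_at(t3,portA)}, keep {pkg_at(p3,hub), pkg_at(p4,depot)}, require {truck_at(t3,portB)}
    → {pkg_at(p3,hub), pkg_at(p4,depot), truck_at(t3,portB)}
  through step 1 (unload(p4,t1,depot)): drop {pkg_at(p4,depot)}, keep {pkg_at(p3,hub), truck_at(t3,portB)}, require {in(p4,t1), truck_at(t1,depot)}
    → {in(p4,t1), pkg_at(p3,hub), truck_at(t1,depot), truck_at(t3,portB)}

== RESULT ==
["in(p4,t1)", "pkg_at(p3,hub)", "truck_at(t1,depot)", "truck_at(t3,portB)"]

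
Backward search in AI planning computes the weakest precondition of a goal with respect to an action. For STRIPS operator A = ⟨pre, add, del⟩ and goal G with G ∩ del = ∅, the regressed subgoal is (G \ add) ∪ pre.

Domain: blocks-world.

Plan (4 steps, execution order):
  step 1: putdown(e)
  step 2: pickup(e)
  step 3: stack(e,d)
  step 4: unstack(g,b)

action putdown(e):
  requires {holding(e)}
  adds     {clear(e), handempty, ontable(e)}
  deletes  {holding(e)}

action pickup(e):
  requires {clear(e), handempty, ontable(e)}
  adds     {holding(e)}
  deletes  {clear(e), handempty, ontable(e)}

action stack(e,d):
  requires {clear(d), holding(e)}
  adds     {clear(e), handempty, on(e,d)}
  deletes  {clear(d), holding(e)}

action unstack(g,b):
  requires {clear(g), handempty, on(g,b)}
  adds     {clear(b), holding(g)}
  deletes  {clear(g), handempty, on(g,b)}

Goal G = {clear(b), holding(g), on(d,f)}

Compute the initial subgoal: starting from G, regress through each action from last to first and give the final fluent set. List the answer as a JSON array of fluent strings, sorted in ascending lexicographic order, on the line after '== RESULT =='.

Work backward from the goal:
  through step 4 (unstack(g,b)): drop {clear(b), holding(g)}, keep {on(d,f)}, require {clear(g), handempty, on(g,b)}
    → {clear(g), handempty, on(d,f), on(g,b)}
  through step 3 (stack(e,d)): drop {handempty}, keep {clear(g), on(d,f), on(g,b)}, require {clear(d), holding(e)}
    → {clear(d), clear(g), holding(e), on(d,f), on(g,b)}
  through step 2 (pickup(e)): drop {holding(e)}, keep {clear(d), clear(g), on(d,f), on(g,b)}, require {clear(e), handempty, ontable(e)}
    → {clear(d), clear(e), clear(g), handempty, on(d,f), on(g,b), ontable(e)}
  through step 1 (putdown(e)): drop {clear(e), handempty, ontable(e)}, keep {clear(d), clear(g), on(d,f), on(g,b)}, require {holding(e)}
    → {clear(d), clear(g), holding(e), on(d,f), on(g,b)}

== RESULT ==
["clear(d)", "clear(g)", "holding(e)", "on(d,f)", "on(g,b)"]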